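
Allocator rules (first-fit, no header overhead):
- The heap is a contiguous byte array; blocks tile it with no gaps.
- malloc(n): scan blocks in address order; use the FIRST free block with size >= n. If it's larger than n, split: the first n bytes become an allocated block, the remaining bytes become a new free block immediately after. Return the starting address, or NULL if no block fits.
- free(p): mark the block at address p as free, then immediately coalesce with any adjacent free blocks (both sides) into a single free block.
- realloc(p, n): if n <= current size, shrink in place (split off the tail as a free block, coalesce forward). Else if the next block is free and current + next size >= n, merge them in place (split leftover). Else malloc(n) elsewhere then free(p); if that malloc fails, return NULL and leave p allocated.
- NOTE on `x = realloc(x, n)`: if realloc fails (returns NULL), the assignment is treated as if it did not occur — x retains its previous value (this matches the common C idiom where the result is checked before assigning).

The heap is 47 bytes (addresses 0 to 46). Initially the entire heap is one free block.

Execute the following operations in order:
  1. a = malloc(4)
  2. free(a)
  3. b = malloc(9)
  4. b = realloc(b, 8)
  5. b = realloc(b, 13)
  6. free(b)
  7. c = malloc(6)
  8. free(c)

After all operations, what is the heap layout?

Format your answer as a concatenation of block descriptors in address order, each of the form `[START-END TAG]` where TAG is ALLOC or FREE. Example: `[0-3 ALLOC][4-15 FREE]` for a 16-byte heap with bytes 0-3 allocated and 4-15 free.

Op 1: a = malloc(4) -> a = 0; heap: [0-3 ALLOC][4-46 FREE]
Op 2: free(a) -> (freed a); heap: [0-46 FREE]
Op 3: b = malloc(9) -> b = 0; heap: [0-8 ALLOC][9-46 FREE]
Op 4: b = realloc(b, 8) -> b = 0; heap: [0-7 ALLOC][8-46 FREE]
Op 5: b = realloc(b, 13) -> b = 0; heap: [0-12 ALLOC][13-46 FREE]
Op 6: free(b) -> (freed b); heap: [0-46 FREE]
Op 7: c = malloc(6) -> c = 0; heap: [0-5 ALLOC][6-46 FREE]
Op 8: free(c) -> (freed c); heap: [0-46 FREE]

Answer: [0-46 FREE]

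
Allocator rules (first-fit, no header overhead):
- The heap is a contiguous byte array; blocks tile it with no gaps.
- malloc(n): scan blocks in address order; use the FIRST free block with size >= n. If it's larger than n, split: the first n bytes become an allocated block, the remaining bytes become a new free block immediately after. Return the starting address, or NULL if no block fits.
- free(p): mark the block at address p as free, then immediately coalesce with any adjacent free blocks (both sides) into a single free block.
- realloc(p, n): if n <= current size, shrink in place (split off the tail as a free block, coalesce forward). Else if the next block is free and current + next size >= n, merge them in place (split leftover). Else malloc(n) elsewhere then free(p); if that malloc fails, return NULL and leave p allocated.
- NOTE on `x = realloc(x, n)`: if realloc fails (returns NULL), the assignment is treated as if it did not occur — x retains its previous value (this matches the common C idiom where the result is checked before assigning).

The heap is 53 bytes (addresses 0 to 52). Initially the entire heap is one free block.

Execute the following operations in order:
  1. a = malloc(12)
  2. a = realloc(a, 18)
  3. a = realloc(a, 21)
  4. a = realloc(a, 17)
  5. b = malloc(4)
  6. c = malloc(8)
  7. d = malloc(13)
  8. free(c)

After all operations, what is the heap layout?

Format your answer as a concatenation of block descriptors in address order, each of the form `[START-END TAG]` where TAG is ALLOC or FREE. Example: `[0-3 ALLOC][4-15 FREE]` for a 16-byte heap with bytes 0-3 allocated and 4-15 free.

Op 1: a = malloc(12) -> a = 0; heap: [0-11 ALLOC][12-52 FREE]
Op 2: a = realloc(a, 18) -> a = 0; heap: [0-17 ALLOC][18-52 FREE]
Op 3: a = realloc(a, 21) -> a = 0; heap: [0-20 ALLOC][21-52 FREE]
Op 4: a = realloc(a, 17) -> a = 0; heap: [0-16 ALLOC][17-52 FREE]
Op 5: b = malloc(4) -> b = 17; heap: [0-16 ALLOC][17-20 ALLOC][21-52 FREE]
Op 6: c = malloc(8) -> c = 21; heap: [0-16 ALLOC][17-20 ALLOC][21-28 ALLOC][29-52 FREE]
Op 7: d = malloc(13) -> d = 29; heap: [0-16 ALLOC][17-20 ALLOC][21-28 ALLOC][29-41 ALLOC][42-52 FREE]
Op 8: free(c) -> (freed c); heap: [0-16 ALLOC][17-20 ALLOC][21-28 FREE][29-41 ALLOC][42-52 FREE]

Answer: [0-16 ALLOC][17-20 ALLOC][21-28 FREE][29-41 ALLOC][42-52 FREE]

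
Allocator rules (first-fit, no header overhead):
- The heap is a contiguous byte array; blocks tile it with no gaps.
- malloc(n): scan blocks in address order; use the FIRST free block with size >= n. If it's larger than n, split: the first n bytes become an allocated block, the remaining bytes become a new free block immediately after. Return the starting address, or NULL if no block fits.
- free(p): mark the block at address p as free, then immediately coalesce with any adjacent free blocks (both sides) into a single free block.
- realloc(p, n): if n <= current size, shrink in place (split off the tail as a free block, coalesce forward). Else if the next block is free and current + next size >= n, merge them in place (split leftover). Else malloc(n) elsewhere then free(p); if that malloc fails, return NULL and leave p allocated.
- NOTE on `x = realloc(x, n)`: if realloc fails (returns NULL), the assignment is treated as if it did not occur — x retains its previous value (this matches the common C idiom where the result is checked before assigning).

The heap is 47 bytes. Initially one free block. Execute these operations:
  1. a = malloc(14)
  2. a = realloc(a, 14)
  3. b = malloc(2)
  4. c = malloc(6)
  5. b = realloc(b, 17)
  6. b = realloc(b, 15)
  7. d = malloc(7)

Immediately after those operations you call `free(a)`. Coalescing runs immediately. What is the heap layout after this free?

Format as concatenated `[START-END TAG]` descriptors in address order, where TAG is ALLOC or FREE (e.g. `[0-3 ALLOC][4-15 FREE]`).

Op 1: a = malloc(14) -> a = 0; heap: [0-13 ALLOC][14-46 FREE]
Op 2: a = realloc(a, 14) -> a = 0; heap: [0-13 ALLOC][14-46 FREE]
Op 3: b = malloc(2) -> b = 14; heap: [0-13 ALLOC][14-15 ALLOC][16-46 FREE]
Op 4: c = malloc(6) -> c = 16; heap: [0-13 ALLOC][14-15 ALLOC][16-21 ALLOC][22-46 FREE]
Op 5: b = realloc(b, 17) -> b = 22; heap: [0-13 ALLOC][14-15 FREE][16-21 ALLOC][22-38 ALLOC][39-46 FREE]
Op 6: b = realloc(b, 15) -> b = 22; heap: [0-13 ALLOC][14-15 FREE][16-21 ALLOC][22-36 ALLOC][37-46 FREE]
Op 7: d = malloc(7) -> d = 37; heap: [0-13 ALLOC][14-15 FREE][16-21 ALLOC][22-36 ALLOC][37-43 ALLOC][44-46 FREE]
free(a): a = 0 -> block [0-13 ALLOC]; mark free, coalesce with adjacent free neighbors -> [0-15 FREE][16-21 ALLOC][22-36 ALLOC][37-43 ALLOC][44-46 FREE]

Answer: [0-15 FREE][16-21 ALLOC][22-36 ALLOC][37-43 ALLOC][44-46 FREE]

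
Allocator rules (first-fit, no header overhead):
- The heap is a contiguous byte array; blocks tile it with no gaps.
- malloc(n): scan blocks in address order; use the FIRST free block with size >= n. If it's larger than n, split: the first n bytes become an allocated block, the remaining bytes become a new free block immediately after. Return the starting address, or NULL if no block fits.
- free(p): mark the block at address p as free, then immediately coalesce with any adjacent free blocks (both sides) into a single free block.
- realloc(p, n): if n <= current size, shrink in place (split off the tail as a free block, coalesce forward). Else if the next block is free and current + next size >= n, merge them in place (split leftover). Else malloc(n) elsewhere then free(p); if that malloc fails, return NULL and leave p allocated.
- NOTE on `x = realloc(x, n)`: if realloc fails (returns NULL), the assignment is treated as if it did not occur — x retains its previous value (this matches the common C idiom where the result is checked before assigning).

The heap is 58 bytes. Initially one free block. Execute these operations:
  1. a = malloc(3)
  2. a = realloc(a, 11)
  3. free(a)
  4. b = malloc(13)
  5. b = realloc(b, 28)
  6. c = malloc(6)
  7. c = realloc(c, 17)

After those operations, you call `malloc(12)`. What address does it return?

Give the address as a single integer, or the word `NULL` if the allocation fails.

Answer: 45

Derivation:
Op 1: a = malloc(3) -> a = 0; heap: [0-2 ALLOC][3-57 FREE]
Op 2: a = realloc(a, 11) -> a = 0; heap: [0-10 ALLOC][11-57 FREE]
Op 3: free(a) -> (freed a); heap: [0-57 FREE]
Op 4: b = malloc(13) -> b = 0; heap: [0-12 ALLOC][13-57 FREE]
Op 5: b = realloc(b, 28) -> b = 0; heap: [0-27 ALLOC][28-57 FREE]
Op 6: c = malloc(6) -> c = 28; heap: [0-27 ALLOC][28-33 ALLOC][34-57 FREE]
Op 7: c = realloc(c, 17) -> c = 28; heap: [0-27 ALLOC][28-44 ALLOC][45-57 FREE]
malloc(12): first-fit scan over [0-27 ALLOC][28-44 ALLOC][45-57 FREE] -> 45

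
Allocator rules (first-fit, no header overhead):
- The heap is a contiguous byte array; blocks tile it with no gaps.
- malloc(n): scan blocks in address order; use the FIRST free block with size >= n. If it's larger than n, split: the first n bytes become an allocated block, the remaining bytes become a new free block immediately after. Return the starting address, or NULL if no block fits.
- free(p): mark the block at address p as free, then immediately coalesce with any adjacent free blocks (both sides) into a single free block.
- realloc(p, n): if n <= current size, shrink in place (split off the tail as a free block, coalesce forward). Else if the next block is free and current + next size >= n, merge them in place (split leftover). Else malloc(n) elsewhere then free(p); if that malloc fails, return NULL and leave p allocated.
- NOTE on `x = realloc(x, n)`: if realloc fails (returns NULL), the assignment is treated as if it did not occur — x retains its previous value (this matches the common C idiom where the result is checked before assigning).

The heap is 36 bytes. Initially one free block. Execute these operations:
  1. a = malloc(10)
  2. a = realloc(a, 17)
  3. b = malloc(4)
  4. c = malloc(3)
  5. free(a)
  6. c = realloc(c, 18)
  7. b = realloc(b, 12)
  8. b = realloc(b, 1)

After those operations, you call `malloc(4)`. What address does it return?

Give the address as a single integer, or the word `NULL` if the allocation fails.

Op 1: a = malloc(10) -> a = 0; heap: [0-9 ALLOC][10-35 FREE]
Op 2: a = realloc(a, 17) -> a = 0; heap: [0-16 ALLOC][17-35 FREE]
Op 3: b = malloc(4) -> b = 17; heap: [0-16 ALLOC][17-20 ALLOC][21-35 FREE]
Op 4: c = malloc(3) -> c = 21; heap: [0-16 ALLOC][17-20 ALLOC][21-23 ALLOC][24-35 FREE]
Op 5: free(a) -> (freed a); heap: [0-16 FREE][17-20 ALLOC][21-23 ALLOC][24-35 FREE]
Op 6: c = realloc(c, 18) -> NULL (c unchanged); heap: [0-16 FREE][17-20 ALLOC][21-23 ALLOC][24-35 FREE]
Op 7: b = realloc(b, 12) -> b = 0; heap: [0-11 ALLOC][12-20 FREE][21-23 ALLOC][24-35 FREE]
Op 8: b = realloc(b, 1) -> b = 0; heap: [0-0 ALLOC][1-20 FREE][21-23 ALLOC][24-35 FREE]
malloc(4): first-fit scan over [0-0 ALLOC][1-20 FREE][21-23 ALLOC][24-35 FREE] -> 1

Answer: 1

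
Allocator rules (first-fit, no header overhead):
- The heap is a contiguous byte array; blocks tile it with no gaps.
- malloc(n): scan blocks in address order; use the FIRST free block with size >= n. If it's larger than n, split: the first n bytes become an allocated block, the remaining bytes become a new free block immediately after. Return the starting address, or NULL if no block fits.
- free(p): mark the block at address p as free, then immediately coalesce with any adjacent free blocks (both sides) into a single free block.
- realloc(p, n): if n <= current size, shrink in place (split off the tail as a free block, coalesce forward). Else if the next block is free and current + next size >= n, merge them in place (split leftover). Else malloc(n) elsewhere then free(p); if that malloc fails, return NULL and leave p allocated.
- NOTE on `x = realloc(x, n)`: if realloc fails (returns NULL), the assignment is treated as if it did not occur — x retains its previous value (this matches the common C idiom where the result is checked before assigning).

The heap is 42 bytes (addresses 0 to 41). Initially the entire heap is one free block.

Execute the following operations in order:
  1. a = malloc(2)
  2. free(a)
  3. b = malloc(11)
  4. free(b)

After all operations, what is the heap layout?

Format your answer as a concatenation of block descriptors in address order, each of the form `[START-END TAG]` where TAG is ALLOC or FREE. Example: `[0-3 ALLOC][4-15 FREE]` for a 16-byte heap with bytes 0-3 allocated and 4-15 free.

Answer: [0-41 FREE]

Derivation:
Op 1: a = malloc(2) -> a = 0; heap: [0-1 ALLOC][2-41 FREE]
Op 2: free(a) -> (freed a); heap: [0-41 FREE]
Op 3: b = malloc(11) -> b = 0; heap: [0-10 ALLOC][11-41 FREE]
Op 4: free(b) -> (freed b); heap: [0-41 FREE]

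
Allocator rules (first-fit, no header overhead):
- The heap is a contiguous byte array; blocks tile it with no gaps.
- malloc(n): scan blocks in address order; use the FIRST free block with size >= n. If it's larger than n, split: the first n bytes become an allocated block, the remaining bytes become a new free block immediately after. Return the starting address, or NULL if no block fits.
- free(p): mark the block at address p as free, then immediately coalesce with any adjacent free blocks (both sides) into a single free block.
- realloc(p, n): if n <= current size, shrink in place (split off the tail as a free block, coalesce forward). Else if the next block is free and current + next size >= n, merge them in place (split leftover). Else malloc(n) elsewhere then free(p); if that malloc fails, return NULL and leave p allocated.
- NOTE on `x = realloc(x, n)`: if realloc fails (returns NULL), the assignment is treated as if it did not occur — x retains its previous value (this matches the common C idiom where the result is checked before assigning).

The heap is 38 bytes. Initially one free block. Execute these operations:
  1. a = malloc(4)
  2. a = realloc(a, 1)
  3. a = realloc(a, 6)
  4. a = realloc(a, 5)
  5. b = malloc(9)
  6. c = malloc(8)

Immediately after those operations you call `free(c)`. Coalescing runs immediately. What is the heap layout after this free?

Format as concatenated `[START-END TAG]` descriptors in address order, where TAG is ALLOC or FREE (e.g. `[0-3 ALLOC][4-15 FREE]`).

Op 1: a = malloc(4) -> a = 0; heap: [0-3 ALLOC][4-37 FREE]
Op 2: a = realloc(a, 1) -> a = 0; heap: [0-0 ALLOC][1-37 FREE]
Op 3: a = realloc(a, 6) -> a = 0; heap: [0-5 ALLOC][6-37 FREE]
Op 4: a = realloc(a, 5) -> a = 0; heap: [0-4 ALLOC][5-37 FREE]
Op 5: b = malloc(9) -> b = 5; heap: [0-4 ALLOC][5-13 ALLOC][14-37 FREE]
Op 6: c = malloc(8) -> c = 14; heap: [0-4 ALLOC][5-13 ALLOC][14-21 ALLOC][22-37 FREE]
free(c): c = 14 -> block [14-21 ALLOC]; mark free, coalesce with adjacent free neighbors -> [0-4 ALLOC][5-13 ALLOC][14-37 FREE]

Answer: [0-4 ALLOC][5-13 ALLOC][14-37 FREE]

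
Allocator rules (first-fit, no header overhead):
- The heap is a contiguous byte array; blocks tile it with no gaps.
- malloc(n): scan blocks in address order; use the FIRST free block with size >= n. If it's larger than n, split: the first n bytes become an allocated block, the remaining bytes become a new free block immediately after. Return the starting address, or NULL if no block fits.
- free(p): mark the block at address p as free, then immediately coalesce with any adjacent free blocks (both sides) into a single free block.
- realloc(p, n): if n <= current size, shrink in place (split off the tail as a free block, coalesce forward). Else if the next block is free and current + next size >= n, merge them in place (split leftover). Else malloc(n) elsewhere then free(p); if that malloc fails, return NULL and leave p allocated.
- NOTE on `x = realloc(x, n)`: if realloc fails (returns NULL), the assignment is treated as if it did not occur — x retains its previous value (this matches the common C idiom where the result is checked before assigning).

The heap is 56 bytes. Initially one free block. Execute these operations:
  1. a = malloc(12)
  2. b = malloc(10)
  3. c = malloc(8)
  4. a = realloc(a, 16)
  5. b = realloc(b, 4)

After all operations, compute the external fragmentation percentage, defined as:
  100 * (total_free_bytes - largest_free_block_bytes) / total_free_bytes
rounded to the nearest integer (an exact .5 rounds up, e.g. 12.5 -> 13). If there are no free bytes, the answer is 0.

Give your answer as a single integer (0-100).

Answer: 57

Derivation:
Op 1: a = malloc(12) -> a = 0; heap: [0-11 ALLOC][12-55 FREE]
Op 2: b = malloc(10) -> b = 12; heap: [0-11 ALLOC][12-21 ALLOC][22-55 FREE]
Op 3: c = malloc(8) -> c = 22; heap: [0-11 ALLOC][12-21 ALLOC][22-29 ALLOC][30-55 FREE]
Op 4: a = realloc(a, 16) -> a = 30; heap: [0-11 FREE][12-21 ALLOC][22-29 ALLOC][30-45 ALLOC][46-55 FREE]
Op 5: b = realloc(b, 4) -> b = 12; heap: [0-11 FREE][12-15 ALLOC][16-21 FREE][22-29 ALLOC][30-45 ALLOC][46-55 FREE]
Free blocks: [12 6 10] total_free=28 largest=12 -> 100*(28-12)/28 = 1600/28 ≈ 57.143 -> rounds to 57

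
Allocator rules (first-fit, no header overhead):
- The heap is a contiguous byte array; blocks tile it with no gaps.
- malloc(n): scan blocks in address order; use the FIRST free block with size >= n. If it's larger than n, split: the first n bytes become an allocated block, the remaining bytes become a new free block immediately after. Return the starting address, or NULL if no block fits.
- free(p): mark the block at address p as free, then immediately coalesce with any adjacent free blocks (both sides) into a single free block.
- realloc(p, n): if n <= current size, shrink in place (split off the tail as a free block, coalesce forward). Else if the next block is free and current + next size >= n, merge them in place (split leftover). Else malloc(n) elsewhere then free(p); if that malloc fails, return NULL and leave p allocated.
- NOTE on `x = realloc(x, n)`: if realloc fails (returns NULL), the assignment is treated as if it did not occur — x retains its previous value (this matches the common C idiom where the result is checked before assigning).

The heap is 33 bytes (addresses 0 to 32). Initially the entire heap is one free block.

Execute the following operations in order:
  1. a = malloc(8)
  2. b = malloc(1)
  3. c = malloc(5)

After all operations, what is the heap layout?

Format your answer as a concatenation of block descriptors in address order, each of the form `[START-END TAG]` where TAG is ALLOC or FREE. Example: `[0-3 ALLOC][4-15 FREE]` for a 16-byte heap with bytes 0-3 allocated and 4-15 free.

Op 1: a = malloc(8) -> a = 0; heap: [0-7 ALLOC][8-32 FREE]
Op 2: b = malloc(1) -> b = 8; heap: [0-7 ALLOC][8-8 ALLOC][9-32 FREE]
Op 3: c = malloc(5) -> c = 9; heap: [0-7 ALLOC][8-8 ALLOC][9-13 ALLOC][14-32 FREE]

Answer: [0-7 ALLOC][8-8 ALLOC][9-13 ALLOC][14-32 FREE]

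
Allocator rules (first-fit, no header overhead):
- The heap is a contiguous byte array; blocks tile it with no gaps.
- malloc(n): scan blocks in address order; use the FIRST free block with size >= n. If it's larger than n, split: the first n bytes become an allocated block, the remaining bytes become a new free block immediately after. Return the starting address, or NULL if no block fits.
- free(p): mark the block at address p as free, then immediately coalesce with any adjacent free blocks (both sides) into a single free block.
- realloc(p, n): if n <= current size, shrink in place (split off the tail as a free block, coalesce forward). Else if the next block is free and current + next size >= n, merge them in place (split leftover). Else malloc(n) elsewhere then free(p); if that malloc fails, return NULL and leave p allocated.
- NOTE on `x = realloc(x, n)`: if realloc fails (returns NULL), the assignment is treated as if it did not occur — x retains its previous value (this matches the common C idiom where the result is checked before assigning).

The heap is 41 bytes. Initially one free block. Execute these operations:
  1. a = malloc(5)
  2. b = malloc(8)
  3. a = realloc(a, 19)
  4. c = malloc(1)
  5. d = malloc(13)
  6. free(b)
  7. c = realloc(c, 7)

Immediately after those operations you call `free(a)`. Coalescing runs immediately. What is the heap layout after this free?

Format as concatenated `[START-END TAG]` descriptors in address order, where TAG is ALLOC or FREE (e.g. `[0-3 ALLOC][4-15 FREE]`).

Op 1: a = malloc(5) -> a = 0; heap: [0-4 ALLOC][5-40 FREE]
Op 2: b = malloc(8) -> b = 5; heap: [0-4 ALLOC][5-12 ALLOC][13-40 FREE]
Op 3: a = realloc(a, 19) -> a = 13; heap: [0-4 FREE][5-12 ALLOC][13-31 ALLOC][32-40 FREE]
Op 4: c = malloc(1) -> c = 0; heap: [0-0 ALLOC][1-4 FREE][5-12 ALLOC][13-31 ALLOC][32-40 FREE]
Op 5: d = malloc(13) -> d = NULL; heap: [0-0 ALLOC][1-4 FREE][5-12 ALLOC][13-31 ALLOC][32-40 FREE]
Op 6: free(b) -> (freed b); heap: [0-0 ALLOC][1-12 FREE][13-31 ALLOC][32-40 FREE]
Op 7: c = realloc(c, 7) -> c = 0; heap: [0-6 ALLOC][7-12 FREE][13-31 ALLOC][32-40 FREE]
free(a): a = 13 -> block [13-31 ALLOC]; mark free, coalesce with adjacent free neighbors -> [0-6 ALLOC][7-40 FREE]

Answer: [0-6 ALLOC][7-40 FREE]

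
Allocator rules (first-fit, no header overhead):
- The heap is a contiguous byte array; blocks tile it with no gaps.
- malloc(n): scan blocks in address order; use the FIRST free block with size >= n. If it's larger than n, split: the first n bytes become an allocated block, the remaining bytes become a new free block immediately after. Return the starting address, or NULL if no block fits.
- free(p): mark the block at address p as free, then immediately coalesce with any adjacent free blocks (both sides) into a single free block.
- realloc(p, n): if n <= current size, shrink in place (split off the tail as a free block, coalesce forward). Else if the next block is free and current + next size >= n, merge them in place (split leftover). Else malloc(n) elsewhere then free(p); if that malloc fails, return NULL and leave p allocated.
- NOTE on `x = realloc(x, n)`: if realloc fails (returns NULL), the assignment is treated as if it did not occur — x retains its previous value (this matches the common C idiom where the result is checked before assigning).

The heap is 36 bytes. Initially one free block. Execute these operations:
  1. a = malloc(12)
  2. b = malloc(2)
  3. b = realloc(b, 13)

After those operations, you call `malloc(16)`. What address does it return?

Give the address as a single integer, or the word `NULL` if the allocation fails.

Answer: NULL

Derivation:
Op 1: a = malloc(12) -> a = 0; heap: [0-11 ALLOC][12-35 FREE]
Op 2: b = malloc(2) -> b = 12; heap: [0-11 ALLOC][12-13 ALLOC][14-35 FREE]
Op 3: b = realloc(b, 13) -> b = 12; heap: [0-11 ALLOC][12-24 ALLOC][25-35 FREE]
malloc(16): first-fit scan over [0-11 ALLOC][12-24 ALLOC][25-35 FREE] -> NULL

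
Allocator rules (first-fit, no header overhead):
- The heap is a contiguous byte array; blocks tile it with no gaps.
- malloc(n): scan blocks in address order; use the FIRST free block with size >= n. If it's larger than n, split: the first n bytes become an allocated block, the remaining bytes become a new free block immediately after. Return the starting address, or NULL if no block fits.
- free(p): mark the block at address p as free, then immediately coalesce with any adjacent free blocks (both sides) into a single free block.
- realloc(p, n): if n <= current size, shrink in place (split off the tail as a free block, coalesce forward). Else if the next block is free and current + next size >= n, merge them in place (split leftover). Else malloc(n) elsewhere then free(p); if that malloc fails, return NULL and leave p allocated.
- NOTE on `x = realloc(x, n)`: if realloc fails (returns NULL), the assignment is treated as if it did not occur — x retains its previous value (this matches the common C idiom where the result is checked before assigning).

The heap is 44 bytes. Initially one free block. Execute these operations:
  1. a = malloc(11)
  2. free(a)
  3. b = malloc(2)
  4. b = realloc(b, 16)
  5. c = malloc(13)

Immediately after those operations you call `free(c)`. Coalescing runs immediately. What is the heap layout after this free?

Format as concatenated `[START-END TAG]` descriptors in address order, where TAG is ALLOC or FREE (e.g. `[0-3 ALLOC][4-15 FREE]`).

Op 1: a = malloc(11) -> a = 0; heap: [0-10 ALLOC][11-43 FREE]
Op 2: free(a) -> (freed a); heap: [0-43 FREE]
Op 3: b = malloc(2) -> b = 0; heap: [0-1 ALLOC][2-43 FREE]
Op 4: b = realloc(b, 16) -> b = 0; heap: [0-15 ALLOC][16-43 FREE]
Op 5: c = malloc(13) -> c = 16; heap: [0-15 ALLOC][16-28 ALLOC][29-43 FREE]
free(c): c = 16 -> block [16-28 ALLOC]; mark free, coalesce with adjacent free neighbors -> [0-15 ALLOC][16-43 FREE]

Answer: [0-15 ALLOC][16-43 FREE]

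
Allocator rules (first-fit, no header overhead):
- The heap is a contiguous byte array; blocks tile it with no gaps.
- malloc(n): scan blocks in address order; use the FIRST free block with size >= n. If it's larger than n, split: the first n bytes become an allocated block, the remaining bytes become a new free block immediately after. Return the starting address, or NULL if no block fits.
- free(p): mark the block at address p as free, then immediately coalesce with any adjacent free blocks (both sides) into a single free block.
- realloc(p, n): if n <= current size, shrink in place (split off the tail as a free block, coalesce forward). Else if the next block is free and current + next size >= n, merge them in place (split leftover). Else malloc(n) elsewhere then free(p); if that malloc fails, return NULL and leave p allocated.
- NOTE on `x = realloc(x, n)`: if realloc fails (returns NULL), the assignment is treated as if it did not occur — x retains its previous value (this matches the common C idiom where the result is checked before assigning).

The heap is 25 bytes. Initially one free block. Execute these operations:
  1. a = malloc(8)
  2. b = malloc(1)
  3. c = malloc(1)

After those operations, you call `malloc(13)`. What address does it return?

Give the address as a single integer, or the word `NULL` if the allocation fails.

Answer: 10

Derivation:
Op 1: a = malloc(8) -> a = 0; heap: [0-7 ALLOC][8-24 FREE]
Op 2: b = malloc(1) -> b = 8; heap: [0-7 ALLOC][8-8 ALLOC][9-24 FREE]
Op 3: c = malloc(1) -> c = 9; heap: [0-7 ALLOC][8-8 ALLOC][9-9 ALLOC][10-24 FREE]
malloc(13): first-fit scan over [0-7 ALLOC][8-8 ALLOC][9-9 ALLOC][10-24 FREE] -> 10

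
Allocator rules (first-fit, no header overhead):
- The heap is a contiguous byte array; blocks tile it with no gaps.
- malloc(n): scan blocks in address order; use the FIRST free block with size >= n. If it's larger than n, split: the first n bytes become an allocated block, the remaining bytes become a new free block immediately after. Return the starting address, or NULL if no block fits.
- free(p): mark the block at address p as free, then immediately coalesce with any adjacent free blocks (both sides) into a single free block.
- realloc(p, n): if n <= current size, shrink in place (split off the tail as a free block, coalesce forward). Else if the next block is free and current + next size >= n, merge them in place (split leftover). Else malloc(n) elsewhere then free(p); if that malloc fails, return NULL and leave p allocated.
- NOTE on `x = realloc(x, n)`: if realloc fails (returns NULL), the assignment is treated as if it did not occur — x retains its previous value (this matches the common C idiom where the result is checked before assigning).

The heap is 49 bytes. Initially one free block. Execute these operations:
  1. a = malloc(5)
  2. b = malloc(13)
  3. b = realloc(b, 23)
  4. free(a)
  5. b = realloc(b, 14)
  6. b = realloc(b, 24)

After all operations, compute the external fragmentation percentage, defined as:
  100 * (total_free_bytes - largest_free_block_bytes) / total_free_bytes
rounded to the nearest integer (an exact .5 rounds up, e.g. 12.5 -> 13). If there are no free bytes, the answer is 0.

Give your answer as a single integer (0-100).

Op 1: a = malloc(5) -> a = 0; heap: [0-4 ALLOC][5-48 FREE]
Op 2: b = malloc(13) -> b = 5; heap: [0-4 ALLOC][5-17 ALLOC][18-48 FREE]
Op 3: b = realloc(b, 23) -> b = 5; heap: [0-4 ALLOC][5-27 ALLOC][28-48 FREE]
Op 4: free(a) -> (freed a); heap: [0-4 FREE][5-27 ALLOC][28-48 FREE]
Op 5: b = realloc(b, 14) -> b = 5; heap: [0-4 FREE][5-18 ALLOC][19-48 FREE]
Op 6: b = realloc(b, 24) -> b = 5; heap: [0-4 FREE][5-28 ALLOC][29-48 FREE]
Free blocks: [5 20] total_free=25 largest=20 -> 100*(25-20)/25 = 500/25 = 20

Answer: 20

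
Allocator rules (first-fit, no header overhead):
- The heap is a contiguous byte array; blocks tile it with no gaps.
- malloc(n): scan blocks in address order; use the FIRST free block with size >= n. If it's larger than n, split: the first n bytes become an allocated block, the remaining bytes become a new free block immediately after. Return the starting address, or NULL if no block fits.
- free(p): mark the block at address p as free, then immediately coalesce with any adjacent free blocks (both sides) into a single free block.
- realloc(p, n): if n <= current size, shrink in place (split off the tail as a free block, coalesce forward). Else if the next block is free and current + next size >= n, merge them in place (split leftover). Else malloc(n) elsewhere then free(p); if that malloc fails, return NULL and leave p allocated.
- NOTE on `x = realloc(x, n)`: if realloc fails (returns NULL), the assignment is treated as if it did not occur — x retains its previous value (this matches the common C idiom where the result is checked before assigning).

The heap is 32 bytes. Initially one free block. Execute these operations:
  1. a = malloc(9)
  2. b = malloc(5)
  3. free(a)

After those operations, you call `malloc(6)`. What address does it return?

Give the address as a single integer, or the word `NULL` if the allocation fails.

Op 1: a = malloc(9) -> a = 0; heap: [0-8 ALLOC][9-31 FREE]
Op 2: b = malloc(5) -> b = 9; heap: [0-8 ALLOC][9-13 ALLOC][14-31 FREE]
Op 3: free(a) -> (freed a); heap: [0-8 FREE][9-13 ALLOC][14-31 FREE]
malloc(6): first-fit scan over [0-8 FREE][9-13 ALLOC][14-31 FREE] -> 0

Answer: 0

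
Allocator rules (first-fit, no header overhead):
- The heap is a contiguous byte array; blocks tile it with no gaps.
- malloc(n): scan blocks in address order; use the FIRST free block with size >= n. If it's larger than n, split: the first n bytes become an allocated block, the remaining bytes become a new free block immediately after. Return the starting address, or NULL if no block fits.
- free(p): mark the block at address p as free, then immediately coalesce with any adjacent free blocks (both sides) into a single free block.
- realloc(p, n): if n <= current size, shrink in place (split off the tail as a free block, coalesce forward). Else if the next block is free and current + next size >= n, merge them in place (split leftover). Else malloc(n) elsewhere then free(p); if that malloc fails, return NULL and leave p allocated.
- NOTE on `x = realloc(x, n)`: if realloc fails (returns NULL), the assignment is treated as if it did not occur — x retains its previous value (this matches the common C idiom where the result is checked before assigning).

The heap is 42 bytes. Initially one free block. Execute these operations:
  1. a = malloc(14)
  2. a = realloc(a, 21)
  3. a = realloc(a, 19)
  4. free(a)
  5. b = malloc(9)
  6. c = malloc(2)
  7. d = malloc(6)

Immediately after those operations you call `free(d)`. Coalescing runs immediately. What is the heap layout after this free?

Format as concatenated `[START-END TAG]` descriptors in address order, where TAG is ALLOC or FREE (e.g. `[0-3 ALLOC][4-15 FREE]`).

Answer: [0-8 ALLOC][9-10 ALLOC][11-41 FREE]

Derivation:
Op 1: a = malloc(14) -> a = 0; heap: [0-13 ALLOC][14-41 FREE]
Op 2: a = realloc(a, 21) -> a = 0; heap: [0-20 ALLOC][21-41 FREE]
Op 3: a = realloc(a, 19) -> a = 0; heap: [0-18 ALLOC][19-41 FREE]
Op 4: free(a) -> (freed a); heap: [0-41 FREE]
Op 5: b = malloc(9) -> b = 0; heap: [0-8 ALLOC][9-41 FREE]
Op 6: c = malloc(2) -> c = 9; heap: [0-8 ALLOC][9-10 ALLOC][11-41 FREE]
Op 7: d = malloc(6) -> d = 11; heap: [0-8 ALLOC][9-10 ALLOC][11-16 ALLOC][17-41 FREE]
free(d): d = 11 -> block [11-16 ALLOC]; mark free, coalesce with adjacent free neighbors -> [0-8 ALLOC][9-10 ALLOC][11-41 FREE]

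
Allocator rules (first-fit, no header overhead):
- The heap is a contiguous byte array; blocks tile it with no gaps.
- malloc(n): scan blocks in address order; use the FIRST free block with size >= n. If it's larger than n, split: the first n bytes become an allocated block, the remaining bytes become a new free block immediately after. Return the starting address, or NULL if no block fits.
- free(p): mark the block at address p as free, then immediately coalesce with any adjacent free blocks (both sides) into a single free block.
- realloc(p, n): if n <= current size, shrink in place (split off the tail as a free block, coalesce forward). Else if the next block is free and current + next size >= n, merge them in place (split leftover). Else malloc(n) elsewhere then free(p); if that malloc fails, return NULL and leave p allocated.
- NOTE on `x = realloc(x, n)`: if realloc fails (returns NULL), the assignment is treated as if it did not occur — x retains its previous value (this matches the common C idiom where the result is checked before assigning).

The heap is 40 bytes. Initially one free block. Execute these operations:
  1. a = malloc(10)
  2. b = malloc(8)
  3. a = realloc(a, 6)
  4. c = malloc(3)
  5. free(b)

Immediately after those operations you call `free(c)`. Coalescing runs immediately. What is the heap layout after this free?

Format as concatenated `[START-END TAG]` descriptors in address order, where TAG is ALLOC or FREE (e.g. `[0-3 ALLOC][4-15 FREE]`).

Answer: [0-5 ALLOC][6-39 FREE]

Derivation:
Op 1: a = malloc(10) -> a = 0; heap: [0-9 ALLOC][10-39 FREE]
Op 2: b = malloc(8) -> b = 10; heap: [0-9 ALLOC][10-17 ALLOC][18-39 FREE]
Op 3: a = realloc(a, 6) -> a = 0; heap: [0-5 ALLOC][6-9 FREE][10-17 ALLOC][18-39 FREE]
Op 4: c = malloc(3) -> c = 6; heap: [0-5 ALLOC][6-8 ALLOC][9-9 FREE][10-17 ALLOC][18-39 FREE]
Op 5: free(b) -> (freed b); heap: [0-5 ALLOC][6-8 ALLOC][9-39 FREE]
free(c): c = 6 -> block [6-8 ALLOC]; mark free, coalesce with adjacent free neighbors -> [0-5 ALLOC][6-39 FREE]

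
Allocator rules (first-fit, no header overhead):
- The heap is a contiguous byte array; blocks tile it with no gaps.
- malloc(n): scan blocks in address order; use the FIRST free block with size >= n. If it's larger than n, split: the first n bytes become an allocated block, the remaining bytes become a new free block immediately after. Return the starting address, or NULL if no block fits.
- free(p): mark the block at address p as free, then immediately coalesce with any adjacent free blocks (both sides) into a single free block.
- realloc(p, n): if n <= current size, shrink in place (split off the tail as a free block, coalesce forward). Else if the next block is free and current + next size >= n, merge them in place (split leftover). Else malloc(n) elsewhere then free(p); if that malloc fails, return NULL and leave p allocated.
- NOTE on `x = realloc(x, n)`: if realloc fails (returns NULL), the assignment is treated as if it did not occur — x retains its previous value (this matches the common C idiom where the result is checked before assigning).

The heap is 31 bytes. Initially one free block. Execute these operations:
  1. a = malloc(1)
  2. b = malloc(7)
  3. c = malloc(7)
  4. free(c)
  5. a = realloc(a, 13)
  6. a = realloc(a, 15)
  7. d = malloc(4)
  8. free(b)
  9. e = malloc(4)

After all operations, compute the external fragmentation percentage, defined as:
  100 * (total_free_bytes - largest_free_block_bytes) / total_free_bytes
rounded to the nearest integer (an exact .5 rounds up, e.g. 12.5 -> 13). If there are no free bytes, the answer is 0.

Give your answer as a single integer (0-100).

Answer: 50

Derivation:
Op 1: a = malloc(1) -> a = 0; heap: [0-0 ALLOC][1-30 FREE]
Op 2: b = malloc(7) -> b = 1; heap: [0-0 ALLOC][1-7 ALLOC][8-30 FREE]
Op 3: c = malloc(7) -> c = 8; heap: [0-0 ALLOC][1-7 ALLOC][8-14 ALLOC][15-30 FREE]
Op 4: free(c) -> (freed c); heap: [0-0 ALLOC][1-7 ALLOC][8-30 FREE]
Op 5: a = realloc(a, 13) -> a = 8; heap: [0-0 FREE][1-7 ALLOC][8-20 ALLOC][21-30 FREE]
Op 6: a = realloc(a, 15) -> a = 8; heap: [0-0 FREE][1-7 ALLOC][8-22 ALLOC][23-30 FREE]
Op 7: d = malloc(4) -> d = 23; heap: [0-0 FREE][1-7 ALLOC][8-22 ALLOC][23-26 ALLOC][27-30 FREE]
Op 8: free(b) -> (freed b); heap: [0-7 FREE][8-22 ALLOC][23-26 ALLOC][27-30 FREE]
Op 9: e = malloc(4) -> e = 0; heap: [0-3 ALLOC][4-7 FREE][8-22 ALLOC][23-26 ALLOC][27-30 FREE]
Free blocks: [4 4] total_free=8 largest=4 -> 100*(8-4)/8 = 400/8 = 50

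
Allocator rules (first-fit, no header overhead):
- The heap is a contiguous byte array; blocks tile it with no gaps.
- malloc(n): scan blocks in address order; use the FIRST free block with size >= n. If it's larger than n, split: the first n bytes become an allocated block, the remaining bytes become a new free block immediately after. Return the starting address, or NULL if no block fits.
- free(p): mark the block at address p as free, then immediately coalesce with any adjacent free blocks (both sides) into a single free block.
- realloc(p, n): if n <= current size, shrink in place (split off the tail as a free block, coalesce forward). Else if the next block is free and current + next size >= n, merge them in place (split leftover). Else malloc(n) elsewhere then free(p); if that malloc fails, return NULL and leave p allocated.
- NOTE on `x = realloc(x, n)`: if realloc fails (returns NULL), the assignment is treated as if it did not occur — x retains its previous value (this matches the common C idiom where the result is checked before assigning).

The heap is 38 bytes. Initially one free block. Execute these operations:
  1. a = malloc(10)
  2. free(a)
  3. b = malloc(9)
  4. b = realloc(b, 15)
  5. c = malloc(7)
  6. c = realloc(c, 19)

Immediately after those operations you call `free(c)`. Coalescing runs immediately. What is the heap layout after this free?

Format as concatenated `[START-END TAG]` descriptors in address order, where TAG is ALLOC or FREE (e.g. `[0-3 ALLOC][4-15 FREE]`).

Answer: [0-14 ALLOC][15-37 FREE]

Derivation:
Op 1: a = malloc(10) -> a = 0; heap: [0-9 ALLOC][10-37 FREE]
Op 2: free(a) -> (freed a); heap: [0-37 FREE]
Op 3: b = malloc(9) -> b = 0; heap: [0-8 ALLOC][9-37 FREE]
Op 4: b = realloc(b, 15) -> b = 0; heap: [0-14 ALLOC][15-37 FREE]
Op 5: c = malloc(7) -> c = 15; heap: [0-14 ALLOC][15-21 ALLOC][22-37 FREE]
Op 6: c = realloc(c, 19) -> c = 15; heap: [0-14 ALLOC][15-33 ALLOC][34-37 FREE]
free(c): c = 15 -> block [15-33 ALLOC]; mark free, coalesce with adjacent free neighbors -> [0-14 ALLOC][15-37 FREE]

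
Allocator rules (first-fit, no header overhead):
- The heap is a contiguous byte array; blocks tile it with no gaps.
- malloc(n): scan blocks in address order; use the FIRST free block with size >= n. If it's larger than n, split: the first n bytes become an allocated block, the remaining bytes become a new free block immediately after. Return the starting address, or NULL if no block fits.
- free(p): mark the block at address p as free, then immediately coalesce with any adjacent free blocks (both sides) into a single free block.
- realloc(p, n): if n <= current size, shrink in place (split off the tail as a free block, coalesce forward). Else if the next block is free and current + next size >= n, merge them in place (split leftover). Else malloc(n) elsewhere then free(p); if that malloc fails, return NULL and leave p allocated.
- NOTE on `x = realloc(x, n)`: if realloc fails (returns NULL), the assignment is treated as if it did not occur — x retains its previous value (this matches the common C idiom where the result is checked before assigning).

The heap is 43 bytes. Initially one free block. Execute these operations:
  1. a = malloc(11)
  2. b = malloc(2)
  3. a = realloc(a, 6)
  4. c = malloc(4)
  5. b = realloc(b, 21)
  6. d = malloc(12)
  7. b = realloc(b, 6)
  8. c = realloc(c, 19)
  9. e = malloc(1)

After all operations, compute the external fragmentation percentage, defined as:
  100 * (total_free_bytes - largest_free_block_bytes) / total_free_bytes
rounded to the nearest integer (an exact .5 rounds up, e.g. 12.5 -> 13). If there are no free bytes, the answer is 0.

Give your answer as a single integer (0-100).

Answer: 36

Derivation:
Op 1: a = malloc(11) -> a = 0; heap: [0-10 ALLOC][11-42 FREE]
Op 2: b = malloc(2) -> b = 11; heap: [0-10 ALLOC][11-12 ALLOC][13-42 FREE]
Op 3: a = realloc(a, 6) -> a = 0; heap: [0-5 ALLOC][6-10 FREE][11-12 ALLOC][13-42 FREE]
Op 4: c = malloc(4) -> c = 6; heap: [0-5 ALLOC][6-9 ALLOC][10-10 FREE][11-12 ALLOC][13-42 FREE]
Op 5: b = realloc(b, 21) -> b = 11; heap: [0-5 ALLOC][6-9 ALLOC][10-10 FREE][11-31 ALLOC][32-42 FREE]
Op 6: d = malloc(12) -> d = NULL; heap: [0-5 ALLOC][6-9 ALLOC][10-10 FREE][11-31 ALLOC][32-42 FREE]
Op 7: b = realloc(b, 6) -> b = 11; heap: [0-5 ALLOC][6-9 ALLOC][10-10 FREE][11-16 ALLOC][17-42 FREE]
Op 8: c = realloc(c, 19) -> c = 17; heap: [0-5 ALLOC][6-10 FREE][11-16 ALLOC][17-35 ALLOC][36-42 FREE]
Op 9: e = malloc(1) -> e = 6; heap: [0-5 ALLOC][6-6 ALLOC][7-10 FREE][11-16 ALLOC][17-35 ALLOC][36-42 FREE]
Free blocks: [4 7] total_free=11 largest=7 -> 100*(11-7)/11 = 400/11 ≈ 36.364 -> rounds to 36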